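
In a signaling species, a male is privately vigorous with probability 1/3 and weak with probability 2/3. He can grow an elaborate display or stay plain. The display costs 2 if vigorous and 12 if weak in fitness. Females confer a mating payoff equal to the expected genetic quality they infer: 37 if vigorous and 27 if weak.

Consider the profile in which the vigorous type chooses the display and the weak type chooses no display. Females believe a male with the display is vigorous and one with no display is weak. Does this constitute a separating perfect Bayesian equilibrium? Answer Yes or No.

Yes

Under these beliefs, the display earns mating payoff 37 and no display earns mating payoff 27.
vigorous: the display nets 37 − 2 = 35; no display nets 27. vigorous prefers the display.
weak: the display nets 37 − 12 = 25; no display nets 27. weak prefers no display.
Neither type deviates, so the separating profile is an equilibrium.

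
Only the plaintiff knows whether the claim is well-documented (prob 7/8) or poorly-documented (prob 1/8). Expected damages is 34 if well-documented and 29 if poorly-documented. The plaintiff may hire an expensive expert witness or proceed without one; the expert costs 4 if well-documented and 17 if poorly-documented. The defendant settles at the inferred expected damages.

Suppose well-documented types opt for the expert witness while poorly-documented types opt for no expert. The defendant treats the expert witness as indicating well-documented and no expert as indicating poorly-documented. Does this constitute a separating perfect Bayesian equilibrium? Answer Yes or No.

Under these beliefs, the expert witness earns settlement 34 and no expert earns settlement 29.
well-documented: the expert witness nets 34 − 4 = 30; no expert nets 29. well-documented prefers the expert witness.
poorly-documented: the expert witness nets 34 − 17 = 17; no expert nets 29. poorly-documented prefers no expert.
Neither type deviates, so the separating profile is an equilibrium.

Yes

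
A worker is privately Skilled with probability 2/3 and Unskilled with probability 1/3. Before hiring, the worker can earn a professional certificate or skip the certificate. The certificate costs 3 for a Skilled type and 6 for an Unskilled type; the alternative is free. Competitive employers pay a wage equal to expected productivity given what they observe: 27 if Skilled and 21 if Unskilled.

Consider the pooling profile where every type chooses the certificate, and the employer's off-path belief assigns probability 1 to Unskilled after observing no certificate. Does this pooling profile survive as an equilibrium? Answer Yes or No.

On path, the employer holds the prior and pays 2/3·27 + 1/3·21 = 25. Off path (no certificate), believing Unskilled, it pays 21.
Skilled: the certificate nets 25 − 3 = 22; no certificate nets 21. Skilled stays.
Unskilled: the certificate nets 25 − 6 = 19; no certificate nets 21. Unskilled would deviate.
A type deviates, so pooling fails.

No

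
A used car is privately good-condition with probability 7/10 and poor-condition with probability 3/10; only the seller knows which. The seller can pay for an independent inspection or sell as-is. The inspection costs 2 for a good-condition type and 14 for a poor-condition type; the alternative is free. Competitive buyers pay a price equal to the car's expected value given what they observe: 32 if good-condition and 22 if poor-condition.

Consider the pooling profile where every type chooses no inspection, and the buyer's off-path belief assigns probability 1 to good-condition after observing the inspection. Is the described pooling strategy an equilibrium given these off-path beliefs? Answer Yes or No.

No

On path, the buyer holds the prior and pays 7/10·32 + 3/10·22 = 29. Off path (the inspection), believing good-condition, it pays 32.
good-condition: no inspection nets 29; the inspection nets 32 − 2 = 30. good-condition would deviate.
poor-condition: no inspection nets 29; the inspection nets 32 − 14 = 18. poor-condition stays.
A type deviates, so pooling fails.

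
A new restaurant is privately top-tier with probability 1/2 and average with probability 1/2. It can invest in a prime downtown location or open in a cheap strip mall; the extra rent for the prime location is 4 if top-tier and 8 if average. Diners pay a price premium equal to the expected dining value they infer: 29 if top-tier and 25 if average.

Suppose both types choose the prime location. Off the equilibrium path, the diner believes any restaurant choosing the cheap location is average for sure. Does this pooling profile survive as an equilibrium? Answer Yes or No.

No

On path, the diner holds the prior and pays 1/2·29 + 1/2·25 = 27. Off path (the cheap location), believing average, it pays 25.
top-tier: the prime location nets 27 − 4 = 23; the cheap location nets 25. top-tier would deviate.
average: the prime location nets 27 − 8 = 19; the cheap location nets 25. average would deviate.
A type deviates, so pooling fails.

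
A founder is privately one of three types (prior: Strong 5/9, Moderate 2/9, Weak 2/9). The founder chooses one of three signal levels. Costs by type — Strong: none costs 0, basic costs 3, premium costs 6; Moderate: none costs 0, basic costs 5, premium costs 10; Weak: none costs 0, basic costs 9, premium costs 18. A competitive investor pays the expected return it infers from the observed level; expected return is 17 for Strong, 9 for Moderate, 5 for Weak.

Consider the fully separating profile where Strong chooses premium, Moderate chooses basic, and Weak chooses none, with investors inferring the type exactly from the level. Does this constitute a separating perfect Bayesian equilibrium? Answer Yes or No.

No

Separating valuations: premium → 17, basic → 9, none → 5.
Strong (assigned premium): none: 5 − 0 = 5; basic: 9 − 3 = 6; premium: 17 − 6 = 11. Strong stays.
Moderate (assigned basic): none: 5 − 0 = 5; basic: 9 − 5 = 4; premium: 17 − 10 = 7. Moderate prefers premium.
Weak (assigned none): none: 5 − 0 = 5; basic: 9 − 9 = 0; premium: 17 − 18 = -1. Weak stays.
At least one type deviates; the separating profile fails.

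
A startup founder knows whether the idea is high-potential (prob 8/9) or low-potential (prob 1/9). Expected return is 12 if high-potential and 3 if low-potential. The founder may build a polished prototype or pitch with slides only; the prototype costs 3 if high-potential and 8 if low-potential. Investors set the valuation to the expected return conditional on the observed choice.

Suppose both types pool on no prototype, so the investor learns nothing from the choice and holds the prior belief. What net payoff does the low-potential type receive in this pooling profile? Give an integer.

11

Pooled valuation = 8/9·12 + 1/9·3 = 11.
low-potential pays no cost for no prototype, so net payoff = 11.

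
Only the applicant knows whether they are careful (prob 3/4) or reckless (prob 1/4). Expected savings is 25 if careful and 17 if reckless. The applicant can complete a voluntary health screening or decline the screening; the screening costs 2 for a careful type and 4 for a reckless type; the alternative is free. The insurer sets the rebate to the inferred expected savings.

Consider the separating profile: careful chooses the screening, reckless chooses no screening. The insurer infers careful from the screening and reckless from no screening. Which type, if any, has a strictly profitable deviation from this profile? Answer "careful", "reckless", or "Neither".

reckless

The screening pays 25; no screening pays 17.
careful: assigned the screening, nets 25 − 2 = 23; deviating to no screening nets 17.
reckless: assigned no screening, nets 17; deviating to the screening nets 25 − 4 = 21.
The reckless type gains 4 by deviating.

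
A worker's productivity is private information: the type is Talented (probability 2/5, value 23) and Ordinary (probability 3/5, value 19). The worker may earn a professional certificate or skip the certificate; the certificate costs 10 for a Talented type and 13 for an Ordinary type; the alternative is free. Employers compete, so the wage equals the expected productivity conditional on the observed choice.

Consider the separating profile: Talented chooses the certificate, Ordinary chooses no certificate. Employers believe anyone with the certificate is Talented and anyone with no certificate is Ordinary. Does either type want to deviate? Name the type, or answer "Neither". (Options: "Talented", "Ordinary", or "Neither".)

Talented

The certificate pays 23; no certificate pays 19.
Talented: assigned the certificate, nets 23 − 10 = 13; deviating to no certificate nets 19.
Ordinary: assigned no certificate, nets 19; deviating to the certificate nets 23 − 13 = 10.
The Talented type gains 6 by deviating.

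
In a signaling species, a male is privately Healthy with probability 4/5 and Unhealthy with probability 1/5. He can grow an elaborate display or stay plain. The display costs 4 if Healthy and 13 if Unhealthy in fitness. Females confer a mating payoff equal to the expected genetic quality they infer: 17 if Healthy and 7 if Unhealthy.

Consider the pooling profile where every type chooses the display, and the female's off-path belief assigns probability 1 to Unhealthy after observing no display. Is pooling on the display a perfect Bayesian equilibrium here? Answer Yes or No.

No

On path, the female holds the prior and pays 4/5·17 + 1/5·7 = 15. Off path (no display), believing Unhealthy, it pays 7.
Healthy: the display nets 15 − 4 = 11; no display nets 7. Healthy stays.
Unhealthy: the display nets 15 − 13 = 2; no display nets 7. Unhealthy would deviate.
A type deviates, so pooling fails.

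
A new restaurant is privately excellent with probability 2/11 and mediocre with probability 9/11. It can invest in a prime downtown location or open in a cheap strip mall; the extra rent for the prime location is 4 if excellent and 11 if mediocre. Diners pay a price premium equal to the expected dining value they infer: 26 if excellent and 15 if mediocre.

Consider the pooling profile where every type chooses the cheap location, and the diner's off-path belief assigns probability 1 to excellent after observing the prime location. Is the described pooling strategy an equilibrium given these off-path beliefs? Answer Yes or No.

On path, the diner holds the prior and pays 2/11·26 + 9/11·15 = 17. Off path (the prime location), believing excellent, it pays 26.
excellent: the cheap location nets 17; the prime location nets 26 − 4 = 22. excellent would deviate.
mediocre: the cheap location nets 17; the prime location nets 26 − 11 = 15. mediocre stays.
A type deviates, so pooling fails.

No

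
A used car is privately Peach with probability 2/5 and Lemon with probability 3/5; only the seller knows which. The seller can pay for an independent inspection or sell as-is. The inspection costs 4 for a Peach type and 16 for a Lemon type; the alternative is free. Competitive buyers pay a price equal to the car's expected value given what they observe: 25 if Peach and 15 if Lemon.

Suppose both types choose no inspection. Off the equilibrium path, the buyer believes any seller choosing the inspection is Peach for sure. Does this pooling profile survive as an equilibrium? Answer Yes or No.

No

On path, the buyer holds the prior and pays 2/5·25 + 3/5·15 = 19. Off path (the inspection), believing Peach, it pays 25.
Peach: no inspection nets 19; the inspection nets 25 − 4 = 21. Peach would deviate.
Lemon: no inspection nets 19; the inspection nets 25 − 16 = 9. Lemon stays.
A type deviates, so pooling fails.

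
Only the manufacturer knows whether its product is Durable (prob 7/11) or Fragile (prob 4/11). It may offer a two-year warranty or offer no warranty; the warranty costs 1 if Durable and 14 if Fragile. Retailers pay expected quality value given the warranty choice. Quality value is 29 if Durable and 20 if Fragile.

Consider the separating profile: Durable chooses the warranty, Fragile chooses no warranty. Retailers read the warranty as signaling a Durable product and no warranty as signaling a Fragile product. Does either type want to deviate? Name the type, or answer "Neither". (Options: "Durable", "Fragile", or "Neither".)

The warranty pays 29; no warranty pays 20.
Durable: assigned the warranty, nets 29 − 1 = 28; deviating to no warranty nets 20.
Fragile: assigned no warranty, nets 20; deviating to the warranty nets 29 − 14 = 15.
Both types strictly prefer their assigned action; no profitable deviation.

Neither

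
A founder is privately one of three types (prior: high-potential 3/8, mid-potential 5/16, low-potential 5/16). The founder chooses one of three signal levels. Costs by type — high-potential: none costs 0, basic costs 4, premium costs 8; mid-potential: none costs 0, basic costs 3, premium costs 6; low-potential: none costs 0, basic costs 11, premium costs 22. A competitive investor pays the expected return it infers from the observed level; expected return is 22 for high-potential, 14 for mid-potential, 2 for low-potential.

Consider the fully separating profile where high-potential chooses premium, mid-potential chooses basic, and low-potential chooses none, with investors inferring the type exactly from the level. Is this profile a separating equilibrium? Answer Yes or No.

No

Separating valuations: premium → 22, basic → 14, none → 2.
high-potential (assigned premium): none: 2 − 0 = 2; basic: 14 − 4 = 10; premium: 22 − 8 = 14. high-potential stays.
mid-potential (assigned basic): none: 2 − 0 = 2; basic: 14 − 3 = 11; premium: 22 − 6 = 16. mid-potential prefers premium.
low-potential (assigned none): none: 2 − 0 = 2; basic: 14 − 11 = 3; premium: 22 − 22 = 0. low-potential prefers basic.
At least one type deviates; the separating profile fails.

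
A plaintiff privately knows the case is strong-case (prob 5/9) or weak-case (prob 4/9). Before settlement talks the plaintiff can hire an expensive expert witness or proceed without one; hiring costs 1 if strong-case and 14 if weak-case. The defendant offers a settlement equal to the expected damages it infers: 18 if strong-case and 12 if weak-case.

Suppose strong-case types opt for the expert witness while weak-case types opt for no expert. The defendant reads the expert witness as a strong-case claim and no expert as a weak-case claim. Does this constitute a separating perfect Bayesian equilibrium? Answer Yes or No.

Under these beliefs, the expert witness earns settlement 18 and no expert earns settlement 12.
strong-case: the expert witness nets 18 − 1 = 17; no expert nets 12. strong-case prefers the expert witness.
weak-case: the expert witness nets 18 − 14 = 4; no expert nets 12. weak-case prefers no expert.
Neither type deviates, so the separating profile is an equilibrium.

Yes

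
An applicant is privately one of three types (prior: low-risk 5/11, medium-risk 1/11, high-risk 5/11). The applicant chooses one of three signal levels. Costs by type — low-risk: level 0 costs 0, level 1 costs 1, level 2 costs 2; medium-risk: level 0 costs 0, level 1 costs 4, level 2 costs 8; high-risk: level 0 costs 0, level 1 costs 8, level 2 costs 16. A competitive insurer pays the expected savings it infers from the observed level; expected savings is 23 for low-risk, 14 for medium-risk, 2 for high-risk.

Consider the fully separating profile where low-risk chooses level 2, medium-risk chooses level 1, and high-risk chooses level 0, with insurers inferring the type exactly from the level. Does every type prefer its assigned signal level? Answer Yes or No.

Separating rebates: level 2 → 23, level 1 → 14, level 0 → 2.
low-risk (assigned level 2): level 0: 2 − 0 = 2; level 1: 14 − 1 = 13; level 2: 23 − 2 = 21. low-risk stays.
medium-risk (assigned level 1): level 0: 2 − 0 = 2; level 1: 14 − 4 = 10; level 2: 23 − 8 = 15. medium-risk prefers level 2.
high-risk (assigned level 0): level 0: 2 − 0 = 2; level 1: 14 − 8 = 6; level 2: 23 − 16 = 7. high-risk prefers level 2.
At least one type deviates; the separating profile fails.

No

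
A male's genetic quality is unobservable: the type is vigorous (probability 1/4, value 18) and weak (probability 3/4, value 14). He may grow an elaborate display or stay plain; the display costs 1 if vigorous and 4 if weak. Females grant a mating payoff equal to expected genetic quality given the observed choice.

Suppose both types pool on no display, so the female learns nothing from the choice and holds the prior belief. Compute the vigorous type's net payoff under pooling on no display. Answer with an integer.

15

Pooled mating payoff = 1/4·18 + 3/4·14 = 15.
vigorous pays no cost for no display, so net payoff = 15.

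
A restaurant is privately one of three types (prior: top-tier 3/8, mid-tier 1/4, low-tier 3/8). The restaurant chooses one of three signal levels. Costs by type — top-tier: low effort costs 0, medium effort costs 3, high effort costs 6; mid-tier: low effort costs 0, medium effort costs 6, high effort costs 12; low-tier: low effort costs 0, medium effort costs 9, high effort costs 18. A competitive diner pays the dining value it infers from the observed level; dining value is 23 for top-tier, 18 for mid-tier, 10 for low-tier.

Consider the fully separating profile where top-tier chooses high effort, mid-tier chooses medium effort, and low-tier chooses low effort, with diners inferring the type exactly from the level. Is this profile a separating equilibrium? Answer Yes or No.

Yes

Separating price premiums: high effort → 23, medium effort → 18, low effort → 10.
top-tier (assigned high effort): low effort: 10 − 0 = 10; medium effort: 18 − 3 = 15; high effort: 23 − 6 = 17. top-tier stays.
mid-tier (assigned medium effort): low effort: 10 − 0 = 10; medium effort: 18 − 6 = 12; high effort: 23 − 12 = 11. mid-tier stays.
low-tier (assigned low effort): low effort: 10 − 0 = 10; medium effort: 18 − 9 = 9; high effort: 23 − 18 = 5. low-tier stays.
Every type prefers its assigned level; separation holds.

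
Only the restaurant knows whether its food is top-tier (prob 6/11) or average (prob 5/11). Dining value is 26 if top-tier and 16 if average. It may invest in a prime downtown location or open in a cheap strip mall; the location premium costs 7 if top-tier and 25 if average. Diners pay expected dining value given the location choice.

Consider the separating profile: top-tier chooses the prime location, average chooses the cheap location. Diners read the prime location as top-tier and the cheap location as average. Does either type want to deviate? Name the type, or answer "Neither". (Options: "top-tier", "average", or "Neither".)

The prime location pays 26; the cheap location pays 16.
top-tier: assigned the prime location, nets 26 − 7 = 19; deviating to the cheap location nets 16.
average: assigned the cheap location, nets 16; deviating to the prime location nets 26 − 25 = 1.
Both types strictly prefer their assigned action; no profitable deviation.

Neither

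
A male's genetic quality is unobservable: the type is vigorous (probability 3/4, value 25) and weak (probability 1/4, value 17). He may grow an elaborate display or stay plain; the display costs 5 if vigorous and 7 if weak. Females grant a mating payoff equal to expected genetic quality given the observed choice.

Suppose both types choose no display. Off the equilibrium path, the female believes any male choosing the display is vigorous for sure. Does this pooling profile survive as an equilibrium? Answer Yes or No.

On path, the female holds the prior and pays 3/4·25 + 1/4·17 = 23. Off path (the display), believing vigorous, it pays 25.
vigorous: no display nets 23; the display nets 25 − 5 = 20. vigorous stays.
weak: no display nets 23; the display nets 25 − 7 = 18. weak stays.
No type deviates, so pooling is sustained.

Yes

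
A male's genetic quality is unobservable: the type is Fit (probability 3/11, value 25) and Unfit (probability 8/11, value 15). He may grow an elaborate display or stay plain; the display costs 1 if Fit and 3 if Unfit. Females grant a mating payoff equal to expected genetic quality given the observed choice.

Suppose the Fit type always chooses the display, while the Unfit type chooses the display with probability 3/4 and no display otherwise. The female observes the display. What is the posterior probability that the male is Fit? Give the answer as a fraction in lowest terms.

1/3

P(the display) = (3/11)·1 + (8/11)·(3/4) = 9/11.
By Bayes' rule, P(Fit | the display) = (3/11) / (9/11) = 1/3.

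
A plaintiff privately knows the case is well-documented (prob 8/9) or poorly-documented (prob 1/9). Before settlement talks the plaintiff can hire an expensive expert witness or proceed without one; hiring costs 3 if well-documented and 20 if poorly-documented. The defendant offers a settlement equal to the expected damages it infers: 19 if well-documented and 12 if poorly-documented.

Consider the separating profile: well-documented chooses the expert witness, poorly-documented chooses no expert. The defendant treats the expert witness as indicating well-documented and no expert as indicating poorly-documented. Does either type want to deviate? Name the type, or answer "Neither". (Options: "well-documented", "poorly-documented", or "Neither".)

Neither

The expert witness pays 19; no expert pays 12.
well-documented: assigned the expert witness, nets 19 − 3 = 16; deviating to no expert nets 12.
poorly-documented: assigned no expert, nets 12; deviating to the expert witness nets 19 − 20 = -1.
Both types strictly prefer their assigned action; no profitable deviation.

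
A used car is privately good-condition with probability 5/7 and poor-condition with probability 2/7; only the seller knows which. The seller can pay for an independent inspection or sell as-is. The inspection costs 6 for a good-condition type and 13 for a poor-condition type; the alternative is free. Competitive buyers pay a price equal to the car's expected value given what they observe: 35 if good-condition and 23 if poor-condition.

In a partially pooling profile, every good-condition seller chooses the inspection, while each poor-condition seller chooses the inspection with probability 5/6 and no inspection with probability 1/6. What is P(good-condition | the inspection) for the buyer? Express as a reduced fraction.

3/4

P(the inspection) = (5/7)·1 + (2/7)·(5/6) = 20/21.
By Bayes' rule, P(good-condition | the inspection) = (5/7) / (20/21) = 3/4.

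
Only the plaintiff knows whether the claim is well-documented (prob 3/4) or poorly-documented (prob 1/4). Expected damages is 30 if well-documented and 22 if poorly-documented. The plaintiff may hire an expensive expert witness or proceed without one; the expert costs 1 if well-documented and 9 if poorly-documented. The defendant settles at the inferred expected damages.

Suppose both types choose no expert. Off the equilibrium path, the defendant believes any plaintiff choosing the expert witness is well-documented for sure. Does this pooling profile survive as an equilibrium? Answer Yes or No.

No

On path, the defendant holds the prior and pays 3/4·30 + 1/4·22 = 28. Off path (the expert witness), believing well-documented, it pays 30.
well-documented: no expert nets 28; the expert witness nets 30 − 1 = 29. well-documented would deviate.
poorly-documented: no expert nets 28; the expert witness nets 30 − 9 = 21. poorly-documented stays.
A type deviates, so pooling fails.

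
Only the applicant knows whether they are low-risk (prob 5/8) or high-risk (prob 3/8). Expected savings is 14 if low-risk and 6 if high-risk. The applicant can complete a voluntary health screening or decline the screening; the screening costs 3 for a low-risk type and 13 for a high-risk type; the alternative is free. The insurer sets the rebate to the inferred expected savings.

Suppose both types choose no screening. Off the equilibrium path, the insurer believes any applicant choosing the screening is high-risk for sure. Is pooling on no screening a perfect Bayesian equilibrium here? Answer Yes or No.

On path, the insurer holds the prior and pays 5/8·14 + 3/8·6 = 11. Off path (the screening), believing high-risk, it pays 6.
low-risk: no screening nets 11; the screening nets 6 − 3 = 3. low-risk stays.
high-risk: no screening nets 11; the screening nets 6 − 13 = -7. high-risk stays.
No type deviates, so pooling is sustained.

Yes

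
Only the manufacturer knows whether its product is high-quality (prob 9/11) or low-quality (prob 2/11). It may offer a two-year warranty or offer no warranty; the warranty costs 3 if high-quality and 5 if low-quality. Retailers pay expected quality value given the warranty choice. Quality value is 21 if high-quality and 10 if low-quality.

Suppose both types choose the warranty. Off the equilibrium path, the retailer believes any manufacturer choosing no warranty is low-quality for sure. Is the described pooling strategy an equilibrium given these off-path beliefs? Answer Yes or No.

On path, the retailer holds the prior and pays 9/11·21 + 2/11·10 = 19. Off path (no warranty), believing low-quality, it pays 10.
high-quality: the warranty nets 19 − 3 = 16; no warranty nets 10. high-quality stays.
low-quality: the warranty nets 19 − 5 = 14; no warranty nets 10. low-quality stays.
No type deviates, so pooling is sustained.

Yes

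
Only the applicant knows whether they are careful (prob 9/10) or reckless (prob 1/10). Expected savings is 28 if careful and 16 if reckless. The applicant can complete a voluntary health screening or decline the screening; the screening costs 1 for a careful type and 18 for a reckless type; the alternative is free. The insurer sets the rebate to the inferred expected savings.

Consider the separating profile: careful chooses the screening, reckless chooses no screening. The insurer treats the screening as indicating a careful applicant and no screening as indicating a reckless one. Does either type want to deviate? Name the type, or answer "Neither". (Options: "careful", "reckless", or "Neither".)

Neither

The screening pays 28; no screening pays 16.
careful: assigned the screening, nets 28 − 1 = 27; deviating to no screening nets 16.
reckless: assigned no screening, nets 16; deviating to the screening nets 28 − 18 = 10.
Both types strictly prefer their assigned action; no profitable deviation.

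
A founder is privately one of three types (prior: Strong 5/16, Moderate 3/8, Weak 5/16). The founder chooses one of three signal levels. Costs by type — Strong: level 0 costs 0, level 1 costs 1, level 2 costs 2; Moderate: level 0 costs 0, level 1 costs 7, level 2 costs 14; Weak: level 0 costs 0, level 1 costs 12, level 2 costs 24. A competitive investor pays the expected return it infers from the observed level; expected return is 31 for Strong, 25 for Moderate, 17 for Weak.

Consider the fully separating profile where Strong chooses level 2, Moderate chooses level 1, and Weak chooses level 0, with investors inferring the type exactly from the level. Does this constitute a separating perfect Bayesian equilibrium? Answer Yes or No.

Separating valuations: level 2 → 31, level 1 → 25, level 0 → 17.
Strong (assigned level 2): level 0: 17 − 0 = 17; level 1: 25 − 1 = 24; level 2: 31 − 2 = 29. Strong stays.
Moderate (assigned level 1): level 0: 17 − 0 = 17; level 1: 25 − 7 = 18; level 2: 31 − 14 = 17. Moderate stays.
Weak (assigned level 0): level 0: 17 − 0 = 17; level 1: 25 − 12 = 13; level 2: 31 − 24 = 7. Weak stays.
Every type prefers its assigned level; separation holds.

Yes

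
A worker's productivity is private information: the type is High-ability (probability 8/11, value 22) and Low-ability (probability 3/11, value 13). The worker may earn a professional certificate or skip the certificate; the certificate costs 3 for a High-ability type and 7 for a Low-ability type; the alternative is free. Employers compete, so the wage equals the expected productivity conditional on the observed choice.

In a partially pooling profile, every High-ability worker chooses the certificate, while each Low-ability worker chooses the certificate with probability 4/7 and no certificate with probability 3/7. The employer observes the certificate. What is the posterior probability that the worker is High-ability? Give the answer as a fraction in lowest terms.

P(the certificate) = (8/11)·1 + (3/11)·(4/7) = 68/77.
By Bayes' rule, P(High-ability | the certificate) = (8/11) / (68/77) = 14/17.

14/17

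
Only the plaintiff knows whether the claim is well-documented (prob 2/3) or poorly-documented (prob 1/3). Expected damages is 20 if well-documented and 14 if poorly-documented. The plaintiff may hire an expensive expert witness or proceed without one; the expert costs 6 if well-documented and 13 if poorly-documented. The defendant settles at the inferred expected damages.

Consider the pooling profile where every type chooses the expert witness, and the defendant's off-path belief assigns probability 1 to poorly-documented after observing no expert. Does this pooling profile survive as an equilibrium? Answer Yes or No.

No

On path, the defendant holds the prior and pays 2/3·20 + 1/3·14 = 18. Off path (no expert), believing poorly-documented, it pays 14.
well-documented: the expert witness nets 18 − 6 = 12; no expert nets 14. well-documented would deviate.
poorly-documented: the expert witness nets 18 − 13 = 5; no expert nets 14. poorly-documented would deviate.
A type deviates, so pooling fails.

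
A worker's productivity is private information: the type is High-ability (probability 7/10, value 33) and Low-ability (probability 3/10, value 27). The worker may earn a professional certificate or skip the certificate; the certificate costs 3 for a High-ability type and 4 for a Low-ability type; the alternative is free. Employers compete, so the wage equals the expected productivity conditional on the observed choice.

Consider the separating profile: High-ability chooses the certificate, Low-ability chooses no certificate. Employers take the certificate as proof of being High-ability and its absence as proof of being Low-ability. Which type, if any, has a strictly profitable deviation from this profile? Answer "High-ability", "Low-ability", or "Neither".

Low-ability

The certificate pays 33; no certificate pays 27.
High-ability: assigned the certificate, nets 33 − 3 = 30; deviating to no certificate nets 27.
Low-ability: assigned no certificate, nets 27; deviating to the certificate nets 33 − 4 = 29.
The Low-ability type gains 2 by deviating.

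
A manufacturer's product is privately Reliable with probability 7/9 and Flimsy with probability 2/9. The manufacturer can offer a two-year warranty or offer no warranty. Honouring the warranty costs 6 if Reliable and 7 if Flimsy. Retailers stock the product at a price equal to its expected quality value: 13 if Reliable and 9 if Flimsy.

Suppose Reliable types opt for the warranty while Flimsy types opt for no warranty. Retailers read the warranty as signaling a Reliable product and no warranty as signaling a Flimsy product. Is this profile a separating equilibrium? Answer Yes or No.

No

Under these beliefs, the warranty earns price 13 and no warranty earns price 9.
Reliable: the warranty nets 13 − 6 = 7; no warranty nets 9. Reliable would deviate to no warranty.
Flimsy: the warranty nets 13 − 7 = 6; no warranty nets 9. Flimsy prefers no warranty.
Reliable has a profitable deviation, so the profile is not an equilibrium.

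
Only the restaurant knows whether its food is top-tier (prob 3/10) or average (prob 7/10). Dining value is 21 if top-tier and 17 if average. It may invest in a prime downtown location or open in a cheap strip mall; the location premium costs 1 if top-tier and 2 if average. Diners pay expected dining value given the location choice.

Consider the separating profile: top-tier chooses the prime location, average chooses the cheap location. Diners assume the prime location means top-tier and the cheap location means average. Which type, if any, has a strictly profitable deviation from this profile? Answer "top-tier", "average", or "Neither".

The prime location pays 21; the cheap location pays 17.
top-tier: assigned the prime location, nets 21 − 1 = 20; deviating to the cheap location nets 17.
average: assigned the cheap location, nets 17; deviating to the prime location nets 21 − 2 = 19.
The average type gains 2 by deviating.

average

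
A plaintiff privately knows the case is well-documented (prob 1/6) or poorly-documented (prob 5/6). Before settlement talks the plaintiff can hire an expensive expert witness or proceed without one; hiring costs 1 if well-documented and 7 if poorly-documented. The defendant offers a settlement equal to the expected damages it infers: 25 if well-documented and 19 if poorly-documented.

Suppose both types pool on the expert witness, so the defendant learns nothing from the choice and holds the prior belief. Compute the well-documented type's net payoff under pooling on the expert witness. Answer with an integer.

Pooled settlement = 1/6·25 + 5/6·19 = 20.
well-documented pays cost 1 for the expert witness, so net payoff = 20 − 1 = 19.

19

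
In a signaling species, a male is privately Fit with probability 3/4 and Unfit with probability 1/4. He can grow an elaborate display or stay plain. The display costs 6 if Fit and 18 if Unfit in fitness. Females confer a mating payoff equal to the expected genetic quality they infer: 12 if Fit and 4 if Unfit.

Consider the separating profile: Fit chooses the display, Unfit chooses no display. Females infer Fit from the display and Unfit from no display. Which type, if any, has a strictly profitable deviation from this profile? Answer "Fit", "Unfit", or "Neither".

The display pays 12; no display pays 4.
Fit: assigned the display, nets 12 − 6 = 6; deviating to no display nets 4.
Unfit: assigned no display, nets 4; deviating to the display nets 12 − 18 = -6.
Both types strictly prefer their assigned action; no profitable deviation.

Neither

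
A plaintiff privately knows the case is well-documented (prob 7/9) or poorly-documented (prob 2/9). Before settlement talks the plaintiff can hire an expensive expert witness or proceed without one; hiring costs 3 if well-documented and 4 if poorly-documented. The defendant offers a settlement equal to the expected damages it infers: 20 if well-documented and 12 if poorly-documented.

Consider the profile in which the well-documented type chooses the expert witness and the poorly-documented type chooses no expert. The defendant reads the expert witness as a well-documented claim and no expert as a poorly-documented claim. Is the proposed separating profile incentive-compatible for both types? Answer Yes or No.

No

Under these beliefs, the expert witness earns settlement 20 and no expert earns settlement 12.
well-documented: the expert witness nets 20 − 3 = 17; no expert nets 12. well-documented prefers the expert witness.
poorly-documented: the expert witness nets 20 − 4 = 16; no expert nets 12. poorly-documented would deviate to the expert witness.
poorly-documented has a profitable deviation, so the profile is not an equilibrium.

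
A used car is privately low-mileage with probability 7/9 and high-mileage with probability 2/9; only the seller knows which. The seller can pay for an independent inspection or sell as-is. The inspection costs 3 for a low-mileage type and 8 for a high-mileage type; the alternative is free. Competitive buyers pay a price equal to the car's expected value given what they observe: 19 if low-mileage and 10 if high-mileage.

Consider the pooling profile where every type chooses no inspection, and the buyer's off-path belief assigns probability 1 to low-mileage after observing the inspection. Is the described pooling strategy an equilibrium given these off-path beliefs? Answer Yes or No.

On path, the buyer holds the prior and pays 7/9·19 + 2/9·10 = 17. Off path (the inspection), believing low-mileage, it pays 19.
low-mileage: no inspection nets 17; the inspection nets 19 − 3 = 16. low-mileage stays.
high-mileage: no inspection nets 17; the inspection nets 19 − 8 = 11. high-mileage stays.
No type deviates, so pooling is sustained.

Yes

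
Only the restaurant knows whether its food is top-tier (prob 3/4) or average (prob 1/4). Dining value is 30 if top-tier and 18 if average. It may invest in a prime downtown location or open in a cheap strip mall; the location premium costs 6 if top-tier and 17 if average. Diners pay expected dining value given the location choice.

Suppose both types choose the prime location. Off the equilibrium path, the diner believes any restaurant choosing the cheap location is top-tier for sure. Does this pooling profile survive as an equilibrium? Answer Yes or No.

No

On path, the diner holds the prior and pays 3/4·30 + 1/4·18 = 27. Off path (the cheap location), believing top-tier, it pays 30.
top-tier: the prime location nets 27 − 6 = 21; the cheap location nets 30. top-tier would deviate.
average: the prime location nets 27 − 17 = 10; the cheap location nets 30. average would deviate.
A type deviates, so pooling fails.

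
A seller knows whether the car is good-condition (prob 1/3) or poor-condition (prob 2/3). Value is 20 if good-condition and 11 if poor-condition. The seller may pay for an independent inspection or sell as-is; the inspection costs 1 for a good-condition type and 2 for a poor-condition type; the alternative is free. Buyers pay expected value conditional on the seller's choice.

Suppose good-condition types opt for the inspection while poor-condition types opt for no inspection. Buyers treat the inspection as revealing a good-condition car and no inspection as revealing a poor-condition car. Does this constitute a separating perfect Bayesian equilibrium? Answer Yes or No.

No

Under these beliefs, the inspection earns price 20 and no inspection earns price 11.
good-condition: the inspection nets 20 − 1 = 19; no inspection nets 11. good-condition prefers the inspection.
poor-condition: the inspection nets 20 − 2 = 18; no inspection nets 11. poor-condition would deviate to the inspection.
poor-condition has a profitable deviation, so the profile is not an equilibrium.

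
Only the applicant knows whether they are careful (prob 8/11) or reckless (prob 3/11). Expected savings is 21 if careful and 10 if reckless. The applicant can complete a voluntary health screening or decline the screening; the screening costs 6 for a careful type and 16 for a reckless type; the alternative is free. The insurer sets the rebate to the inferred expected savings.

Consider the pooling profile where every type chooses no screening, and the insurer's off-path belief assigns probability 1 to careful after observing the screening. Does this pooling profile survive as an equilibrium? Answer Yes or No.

Yes

On path, the insurer holds the prior and pays 8/11·21 + 3/11·10 = 18. Off path (the screening), believing careful, it pays 21.
careful: no screening nets 18; the screening nets 21 − 6 = 15. careful stays.
reckless: no screening nets 18; the screening nets 21 − 16 = 5. reckless stays.
No type deviates, so pooling is sustained.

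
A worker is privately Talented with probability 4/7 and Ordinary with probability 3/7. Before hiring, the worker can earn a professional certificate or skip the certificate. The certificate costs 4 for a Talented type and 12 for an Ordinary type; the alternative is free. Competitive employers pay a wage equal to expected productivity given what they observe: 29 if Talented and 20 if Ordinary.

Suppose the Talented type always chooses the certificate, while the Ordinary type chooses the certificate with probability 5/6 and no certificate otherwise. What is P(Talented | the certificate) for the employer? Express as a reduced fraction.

8/13

P(the certificate) = (4/7)·1 + (3/7)·(5/6) = 13/14.
By Bayes' rule, P(Talented | the certificate) = (4/7) / (13/14) = 8/13.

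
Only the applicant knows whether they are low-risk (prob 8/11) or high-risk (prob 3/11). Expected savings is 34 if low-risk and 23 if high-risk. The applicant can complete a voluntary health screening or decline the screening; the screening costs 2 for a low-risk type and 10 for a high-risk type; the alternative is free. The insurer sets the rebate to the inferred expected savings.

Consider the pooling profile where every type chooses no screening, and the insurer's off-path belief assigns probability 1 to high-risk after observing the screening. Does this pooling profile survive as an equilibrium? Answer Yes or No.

On path, the insurer holds the prior and pays 8/11·34 + 3/11·23 = 31. Off path (the screening), believing high-risk, it pays 23.
low-risk: no screening nets 31; the screening nets 23 − 2 = 21. low-risk stays.
high-risk: no screening nets 31; the screening nets 23 − 10 = 13. high-risk stays.
No type deviates, so pooling is sustained.

Yes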